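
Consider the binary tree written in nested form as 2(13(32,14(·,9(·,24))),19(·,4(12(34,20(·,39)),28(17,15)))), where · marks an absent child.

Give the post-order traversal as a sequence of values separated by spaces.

Post-order visits the left subtree, then the right subtree, then the node.
At 2: go left to 13.
  At 13: go left to 32.
    32 is a leaf — visit 32.
  At 13: go right to 14.
    At 14: no left child.
    At 14: go right to 9.
      At 9: no left child.
      At 9: go right to 24.
        24 is a leaf — visit 24.
      Visit 9.
    Visit 14.
  Visit 13.
At 2: go right to 19.
  At 19: no left child.
  At 19: go right to 4.
    At 4: go left to 12.
      At 12: go left to 34.
        34 is a leaf — visit 34.
      At 12: go right to 20.
        At 20: no left child.
        At 20: go right to 39.
          39 is a leaf — visit 39.
        Visit 20.
      Visit 12.
    At 4: go right to 28.
      At 28: go left to 17.
        17 is a leaf — visit 17.
      At 28: go right to 15.
        15 is a leaf — visit 15.
      Visit 28.
    Visit 4.
  Visit 19.
Visit 2.

32 24 9 14 13 34 39 20 12 17 15 28 4 19 2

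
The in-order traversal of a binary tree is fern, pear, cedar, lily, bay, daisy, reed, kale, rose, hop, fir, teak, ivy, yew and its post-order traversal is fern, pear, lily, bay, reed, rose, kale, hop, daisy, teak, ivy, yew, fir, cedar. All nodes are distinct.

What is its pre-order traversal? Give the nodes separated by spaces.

The last element of post-order is the root; it splits in-order into left and right subtrees.
Root cedar: left subtree has 2 nodes {fern, pear}, right has 11 {lily, bay, daisy, reed, kale, rose, hop, fir, teak, ivy, yew}.
  Root pear: left subtree has 1 node {fern}, right has 0 { }.
  Root fir: left subtree has 7 nodes {lily, bay, daisy, reed, kale, rose, hop}, right has 3 {teak, ivy, yew}.
    Root daisy: left subtree has 2 nodes {lily, bay}, right has 4 {reed, kale, rose, hop}.
      Root bay: left subtree has 1 node {lily}, right has 0 { }.
      Root hop: left subtree has 3 nodes {reed, kale, rose}, right has 0 { }.
        Root kale: left subtree has 1 node {reed}, right has 1 {rose}.
    Root yew: left subtree has 2 nodes {teak, ivy}, right has 0 { }.
      Root ivy: left subtree has 1 node {teak}, right has 0 { }.

cedar pear fern fir daisy bay lily hop kale reed rose yew ivy teak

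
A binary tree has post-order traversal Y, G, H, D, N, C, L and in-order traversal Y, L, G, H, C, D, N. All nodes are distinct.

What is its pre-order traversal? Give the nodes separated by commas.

L, Y, C, H, G, N, D

The last element of post-order is the root; it splits in-order into left and right subtrees.
Root L: left subtree has 1 node {Y}, right has 5 {G, H, C, D, N}.
  Root C: left subtree has 2 nodes {G, H}, right has 2 {D, N}.
    Root H: left subtree has 1 node {G}, right has 0 { }.
    Root N: left subtree has 1 node {D}, right has 0 { }.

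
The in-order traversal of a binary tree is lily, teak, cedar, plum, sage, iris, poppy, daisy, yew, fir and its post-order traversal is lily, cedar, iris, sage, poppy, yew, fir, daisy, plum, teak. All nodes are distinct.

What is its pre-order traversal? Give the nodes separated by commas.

The last element of post-order is the root; it splits in-order into left and right subtrees.
Root teak: left subtree has 1 node {lily}, right has 8 {cedar, plum, sage, iris, poppy, daisy, yew, fir}.
  Root plum: left subtree has 1 node {cedar}, right has 6 {sage, iris, poppy, daisy, yew, fir}.
    Root daisy: left subtree has 3 nodes {sage, iris, poppy}, right has 2 {yew, fir}.
      Root poppy: left subtree has 2 nodes {sage, iris}, right has 0 { }.
        Root sage: left subtree has 0 nodes { }, right has 1 {iris}.
      Root fir: left subtree has 1 node {yew}, right has 0 { }.

teak, lily, plum, cedar, daisy, poppy, sage, iris, fir, yew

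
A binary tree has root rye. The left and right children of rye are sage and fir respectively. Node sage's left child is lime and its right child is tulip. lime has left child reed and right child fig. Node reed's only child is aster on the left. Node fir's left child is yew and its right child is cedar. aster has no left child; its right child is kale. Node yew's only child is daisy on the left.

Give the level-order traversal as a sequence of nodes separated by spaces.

rye sage fir lime tulip yew cedar reed fig daisy aster kale

Level-order visits nodes level by level from the root, left to right within each level.
Level 0: rye
Level 1: sage, fir
Level 2: lime, tulip, yew, cedar
Level 3: reed, fig, daisy
Level 4: aster
Level 5: kale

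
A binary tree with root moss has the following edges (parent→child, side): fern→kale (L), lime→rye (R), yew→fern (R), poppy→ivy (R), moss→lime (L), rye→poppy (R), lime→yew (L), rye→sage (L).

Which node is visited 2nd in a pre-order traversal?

lime

Pre-order visits the node, then its left subtree, then its right subtree.
Visit moss.
At moss: go left to lime.
  Visit lime.
  At lime: go left to yew.
    Visit yew.
    At yew: no left child.
    At yew: go right to fern.
      Visit fern.
      At fern: go left to kale.
        kale is a leaf — visit kale.
      At fern: no right child.
  At lime: go right to rye.
    Visit rye.
    At rye: go left to sage.
      sage is a leaf — visit sage.
    At rye: go right to poppy.
      Visit poppy.
      At poppy: no left child.
      At poppy: go right to ivy.
        ivy is a leaf — visit ivy.
At moss: no right child.
Full pre-order sequence: moss, lime, yew, fern, kale, rye, sage, poppy, ivy.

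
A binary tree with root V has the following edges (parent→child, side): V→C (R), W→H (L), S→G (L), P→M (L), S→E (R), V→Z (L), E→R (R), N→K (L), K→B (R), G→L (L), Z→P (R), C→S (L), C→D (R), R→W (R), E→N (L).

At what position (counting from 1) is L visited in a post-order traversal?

Post-order visits the left subtree, then the right subtree, then the node.
At V: go left to Z.
  At Z: no left child.
  At Z: go right to P.
    At P: go left to M.
      M is a leaf — visit M.
    At P: no right child.
    Visit P.
  Visit Z.
At V: go right to C.
  At C: go left to S.
    At S: go left to G.
      At G: go left to L.
        L is a leaf — visit L.
      At G: no right child.
      Visit G.
    At S: go right to E.
      At E: go left to N.
        At N: go left to K.
          At K: no left child.
          At K: go right to B.
            B is a leaf — visit B.
          Visit K.
        At N: no right child.
        Visit N.
      At E: go right to R.
        At R: no left child.
        At R: go right to W.
          At W: go left to H.
            H is a leaf — visit H.
          At W: no right child.
          Visit W.
        Visit R.
      Visit E.
    Visit S.
  At C: go right to D.
    D is a leaf — visit D.
  Visit C.
Visit V.
Full post-order sequence: M, P, Z, L, G, B, K, N, H, W, R, E, S, D, C, V.

4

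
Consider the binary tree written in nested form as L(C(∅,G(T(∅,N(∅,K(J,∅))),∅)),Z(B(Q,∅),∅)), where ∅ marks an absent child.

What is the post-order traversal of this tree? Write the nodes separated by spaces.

J K N T G C Q B Z L

Post-order visits the left subtree, then the right subtree, then the node.
At L: go left to C.
  At C: no left child.
  At C: go right to G.
    At G: go left to T.
      At T: no left child.
      At T: go right to N.
        At N: no left child.
        At N: go right to K.
          At K: go left to J.
            J is a leaf — visit J.
          At K: no right child.
          Visit K.
        Visit N.
      Visit T.
    At G: no right child.
    Visit G.
  Visit C.
At L: go right to Z.
  At Z: go left to B.
    At B: go left to Q.
      Q is a leaf — visit Q.
    At B: no right child.
    Visit B.
  At Z: no right child.
  Visit Z.
Visit L.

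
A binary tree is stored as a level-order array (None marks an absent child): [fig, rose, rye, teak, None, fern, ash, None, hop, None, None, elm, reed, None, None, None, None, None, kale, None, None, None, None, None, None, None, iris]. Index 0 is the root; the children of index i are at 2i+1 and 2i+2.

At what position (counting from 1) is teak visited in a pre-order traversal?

Pre-order visits the node, then its left subtree, then its right subtree.
Visit fig.
At fig: go left to rose.
  Visit rose.
  At rose: go left to teak.
    Visit teak.
    At teak: no left child.
    At teak: go right to hop.
      Visit hop.
      At hop: no left child.
      At hop: go right to kale.
        kale is a leaf — visit kale.
  At rose: no right child.
At fig: go right to rye.
  Visit rye.
  At rye: go left to fern.
    Visit fern.
    At fern: go left to elm.
      elm is a leaf — visit elm.
    At fern: go right to reed.
      Visit reed.
      At reed: no left child.
      At reed: go right to iris.
        iris is a leaf — visit iris.
  At rye: go right to ash.
    ash is a leaf — visit ash.
Full pre-order sequence: fig, rose, teak, hop, kale, rye, fern, elm, reed, iris, ash.

3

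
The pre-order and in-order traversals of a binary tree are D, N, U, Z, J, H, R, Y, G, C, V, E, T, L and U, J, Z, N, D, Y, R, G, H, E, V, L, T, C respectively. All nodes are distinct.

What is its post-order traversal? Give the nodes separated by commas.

The first element of pre-order is the root; it splits in-order into left and right subtrees.
Root D: left subtree has 4 nodes {U, J, Z, N}, right has 9 {Y, R, G, H, E, V, L, T, C}.
  Root N: left subtree has 3 nodes {U, J, Z}, right has 0 { }.
    Root U: left subtree has 0 nodes { }, right has 2 {J, Z}.
      Root Z: left subtree has 1 node {J}, right has 0 { }.
  Root H: left subtree has 3 nodes {Y, R, G}, right has 5 {E, V, L, T, C}.
    Root R: left subtree has 1 node {Y}, right has 1 {G}.
    Root C: left subtree has 4 nodes {E, V, L, T}, right has 0 { }.
      Root V: left subtree has 1 node {E}, right has 2 {L, T}.
        Root T: left subtree has 1 node {L}, right has 0 { }.

J, Z, U, N, Y, G, R, E, L, T, V, C, H, D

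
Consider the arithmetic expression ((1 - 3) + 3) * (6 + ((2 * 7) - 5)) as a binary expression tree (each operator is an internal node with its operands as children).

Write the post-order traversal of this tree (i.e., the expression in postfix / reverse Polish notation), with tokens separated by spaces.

Post-order on an expression tree gives postfix notation: for each operator, emit left operand, right operand, then the operator.

1 3 - 3 + 6 2 7 * 5 - + *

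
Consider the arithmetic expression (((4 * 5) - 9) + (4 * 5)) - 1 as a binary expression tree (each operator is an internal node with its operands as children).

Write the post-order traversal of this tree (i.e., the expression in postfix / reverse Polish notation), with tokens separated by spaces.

4 5 * 9 - 4 5 * + 1 -

Post-order on an expression tree gives postfix notation: for each operator, emit left operand, right operand, then the operator.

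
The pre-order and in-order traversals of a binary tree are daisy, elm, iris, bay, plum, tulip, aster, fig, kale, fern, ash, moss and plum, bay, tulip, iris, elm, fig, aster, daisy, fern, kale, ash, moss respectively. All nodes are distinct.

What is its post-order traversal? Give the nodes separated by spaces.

plum tulip bay iris fig aster elm fern moss ash kale daisy

The first element of pre-order is the root; it splits in-order into left and right subtrees.
Root daisy: left subtree has 7 nodes {plum, bay, tulip, iris, elm, fig, aster}, right has 4 {fern, kale, ash, moss}.
  Root elm: left subtree has 4 nodes {plum, bay, tulip, iris}, right has 2 {fig, aster}.
    Root iris: left subtree has 3 nodes {plum, bay, tulip}, right has 0 { }.
      Root bay: left subtree has 1 node {plum}, right has 1 {tulip}.
    Root aster: left subtree has 1 node {fig}, right has 0 { }.
  Root kale: left subtree has 1 node {fern}, right has 2 {ash, moss}.
    Root ash: left subtree has 0 nodes { }, right has 1 {moss}.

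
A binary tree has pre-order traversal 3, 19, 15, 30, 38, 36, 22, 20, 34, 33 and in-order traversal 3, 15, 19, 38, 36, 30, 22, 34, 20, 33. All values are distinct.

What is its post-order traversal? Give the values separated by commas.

15, 36, 38, 34, 33, 20, 22, 30, 19, 3

The first element of pre-order is the root; it splits in-order into left and right subtrees.
Root 3: left subtree has 0 nodes { }, right has 9 {15, 19, 38, 36, 30, 22, 34, 20, 33}.
  Root 19: left subtree has 1 node {15}, right has 7 {38, 36, 30, 22, 34, 20, 33}.
    Root 30: left subtree has 2 nodes {38, 36}, right has 4 {22, 34, 20, 33}.
      Root 38: left subtree has 0 nodes { }, right has 1 {36}.
      Root 22: left subtree has 0 nodes { }, right has 3 {34, 20, 33}.
        Root 20: left subtree has 1 node {34}, right has 1 {33}.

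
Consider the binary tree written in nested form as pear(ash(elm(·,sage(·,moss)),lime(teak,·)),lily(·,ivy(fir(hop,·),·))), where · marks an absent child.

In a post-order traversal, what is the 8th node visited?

Post-order visits the left subtree, then the right subtree, then the node.
At pear: go left to ash.
  At ash: go left to elm.
    At elm: no left child.
    At elm: go right to sage.
      At sage: no left child.
      At sage: go right to moss.
        moss is a leaf — visit moss.
      Visit sage.
    Visit elm.
  At ash: go right to lime.
    At lime: go left to teak.
      teak is a leaf — visit teak.
    At lime: no right child.
    Visit lime.
  Visit ash.
At pear: go right to lily.
  At lily: no left child.
  At lily: go right to ivy.
    At ivy: go left to fir.
      At fir: go left to hop.
        hop is a leaf — visit hop.
      At fir: no right child.
      Visit fir.
    At ivy: no right child.
    Visit ivy.
  Visit lily.
Visit pear.
Full post-order sequence: moss, sage, elm, teak, lime, ash, hop, fir, ivy, lily, pear.

fir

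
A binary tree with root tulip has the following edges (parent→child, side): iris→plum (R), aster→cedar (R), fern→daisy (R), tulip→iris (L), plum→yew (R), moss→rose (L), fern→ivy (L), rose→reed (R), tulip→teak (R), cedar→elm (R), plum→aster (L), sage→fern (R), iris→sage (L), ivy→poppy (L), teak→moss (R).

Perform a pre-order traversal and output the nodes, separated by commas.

Pre-order visits the node, then its left subtree, then its right subtree.
Visit tulip.
At tulip: go left to iris.
  Visit iris.
  At iris: go left to sage.
    Visit sage.
    At sage: no left child.
    At sage: go right to fern.
      Visit fern.
      At fern: go left to ivy.
        Visit ivy.
        At ivy: go left to poppy.
          poppy is a leaf — visit poppy.
        At ivy: no right child.
      At fern: go right to daisy.
        daisy is a leaf — visit daisy.
  At iris: go right to plum.
    Visit plum.
    At plum: go left to aster.
      Visit aster.
      At aster: no left child.
      At aster: go right to cedar.
        Visit cedar.
        At cedar: no left child.
        At cedar: go right to elm.
          elm is a leaf — visit elm.
    At plum: go right to yew.
      yew is a leaf — visit yew.
At tulip: go right to teak.
  Visit teak.
  At teak: no left child.
  At teak: go right to moss.
    Visit moss.
    At moss: go left to rose.
      Visit rose.
      At rose: no left child.
      At rose: go right to reed.
        reed is a leaf — visit reed.
    At moss: no right child.

tulip, iris, sage, fern, ivy, poppy, daisy, plum, aster, cedar, elm, yew, teak, moss, rose, reed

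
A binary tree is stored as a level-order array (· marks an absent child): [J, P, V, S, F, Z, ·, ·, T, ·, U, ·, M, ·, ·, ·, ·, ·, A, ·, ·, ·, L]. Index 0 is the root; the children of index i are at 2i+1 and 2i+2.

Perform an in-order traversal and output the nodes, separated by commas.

S, T, A, P, F, U, L, J, Z, M, V

In-order visits the left subtree, then the node, then the right subtree.
At J: go left to P.
  At P: go left to S.
    At S: no left child.
    Visit S.
    At S: go right to T.
      At T: no left child.
      Visit T.
      At T: go right to A.
        A is a leaf — visit A.
  Visit P.
  At P: go right to F.
    At F: no left child.
    Visit F.
    At F: go right to U.
      At U: no left child.
      Visit U.
      At U: go right to L.
        L is a leaf — visit L.
Visit J.
At J: go right to V.
  At V: go left to Z.
    At Z: no left child.
    Visit Z.
    At Z: go right to M.
      M is a leaf — visit M.
  Visit V.
  At V: no right child.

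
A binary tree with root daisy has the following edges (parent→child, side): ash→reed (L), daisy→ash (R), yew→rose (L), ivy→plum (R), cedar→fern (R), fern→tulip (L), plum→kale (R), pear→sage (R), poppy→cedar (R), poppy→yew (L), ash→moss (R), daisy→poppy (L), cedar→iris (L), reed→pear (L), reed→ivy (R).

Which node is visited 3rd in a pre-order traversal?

Pre-order visits the node, then its left subtree, then its right subtree.
Visit daisy.
At daisy: go left to poppy.
  Visit poppy.
  At poppy: go left to yew.
    Visit yew.
    At yew: go left to rose.
      rose is a leaf — visit rose.
    At yew: no right child.
  At poppy: go right to cedar.
    Visit cedar.
    At cedar: go left to iris.
      iris is a leaf — visit iris.
    At cedar: go right to fern.
      Visit fern.
      At fern: go left to tulip.
        tulip is a leaf — visit tulip.
      At fern: no right child.
At daisy: go right to ash.
  Visit ash.
  At ash: go left to reed.
    Visit reed.
    At reed: go left to pear.
      Visit pear.
      At pear: no left child.
      At pear: go right to sage.
        sage is a leaf — visit sage.
    At reed: go right to ivy.
      Visit ivy.
      At ivy: no left child.
      At ivy: go right to plum.
        Visit plum.
        At plum: no left child.
        At plum: go right to kale.
          kale is a leaf — visit kale.
  At ash: go right to moss.
    moss is a leaf — visit moss.
Full pre-order sequence: daisy, poppy, yew, rose, cedar, iris, fern, tulip, ash, reed, pear, sage, ivy, plum, kale, moss.

yew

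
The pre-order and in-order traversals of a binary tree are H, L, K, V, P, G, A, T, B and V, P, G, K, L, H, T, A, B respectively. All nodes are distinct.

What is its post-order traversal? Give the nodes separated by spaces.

The first element of pre-order is the root; it splits in-order into left and right subtrees.
Root H: left subtree has 5 nodes {V, P, G, K, L}, right has 3 {T, A, B}.
  Root L: left subtree has 4 nodes {V, P, G, K}, right has 0 { }.
    Root K: left subtree has 3 nodes {V, P, G}, right has 0 { }.
      Root V: left subtree has 0 nodes { }, right has 2 {P, G}.
        Root P: left subtree has 0 nodes { }, right has 1 {G}.
  Root A: left subtree has 1 node {T}, right has 1 {B}.

G P V K L T B A H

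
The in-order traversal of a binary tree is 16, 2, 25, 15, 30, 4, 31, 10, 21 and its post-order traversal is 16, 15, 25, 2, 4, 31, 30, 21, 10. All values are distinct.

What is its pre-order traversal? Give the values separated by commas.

10, 30, 2, 16, 25, 15, 31, 4, 21

The last element of post-order is the root; it splits in-order into left and right subtrees.
Root 10: left subtree has 7 nodes {16, 2, 25, 15, 30, 4, 31}, right has 1 {21}.
  Root 30: left subtree has 4 nodes {16, 2, 25, 15}, right has 2 {4, 31}.
    Root 2: left subtree has 1 node {16}, right has 2 {25, 15}.
      Root 25: left subtree has 0 nodes { }, right has 1 {15}.
    Root 31: left subtree has 1 node {4}, right has 0 { }.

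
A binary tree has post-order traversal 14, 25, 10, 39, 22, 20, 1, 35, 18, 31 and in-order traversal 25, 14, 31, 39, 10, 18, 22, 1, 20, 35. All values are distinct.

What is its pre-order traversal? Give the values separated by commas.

31, 25, 14, 18, 39, 10, 35, 1, 22, 20

The last element of post-order is the root; it splits in-order into left and right subtrees.
Root 31: left subtree has 2 nodes {25, 14}, right has 7 {39, 10, 18, 22, 1, 20, 35}.
  Root 25: left subtree has 0 nodes { }, right has 1 {14}.
  Root 18: left subtree has 2 nodes {39, 10}, right has 4 {22, 1, 20, 35}.
    Root 39: left subtree has 0 nodes { }, right has 1 {10}.
    Root 35: left subtree has 3 nodes {22, 1, 20}, right has 0 { }.
      Root 1: left subtree has 1 node {22}, right has 1 {20}.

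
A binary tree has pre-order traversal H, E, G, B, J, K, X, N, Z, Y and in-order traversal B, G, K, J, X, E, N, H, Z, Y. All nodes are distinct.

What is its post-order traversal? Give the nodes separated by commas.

The first element of pre-order is the root; it splits in-order into left and right subtrees.
Root H: left subtree has 7 nodes {B, G, K, J, X, E, N}, right has 2 {Z, Y}.
  Root E: left subtree has 5 nodes {B, G, K, J, X}, right has 1 {N}.
    Root G: left subtree has 1 node {B}, right has 3 {K, J, X}.
      Root J: left subtree has 1 node {K}, right has 1 {X}.
  Root Z: left subtree has 0 nodes { }, right has 1 {Y}.

B, K, X, J, G, N, E, Y, Z, H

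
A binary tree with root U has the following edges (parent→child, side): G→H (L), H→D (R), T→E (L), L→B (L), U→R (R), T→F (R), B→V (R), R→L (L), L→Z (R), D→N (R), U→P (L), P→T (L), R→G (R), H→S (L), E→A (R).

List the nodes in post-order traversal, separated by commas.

A, E, F, T, P, V, B, Z, L, S, N, D, H, G, R, U

Post-order visits the left subtree, then the right subtree, then the node.
At U: go left to P.
  At P: go left to T.
    At T: go left to E.
      At E: no left child.
      At E: go right to A.
        A is a leaf — visit A.
      Visit E.
    At T: go right to F.
      F is a leaf — visit F.
    Visit T.
  At P: no right child.
  Visit P.
At U: go right to R.
  At R: go left to L.
    At L: go left to B.
      At B: no left child.
      At B: go right to V.
        V is a leaf — visit V.
      Visit B.
    At L: go right to Z.
      Z is a leaf — visit Z.
    Visit L.
  At R: go right to G.
    At G: go left to H.
      At H: go left to S.
        S is a leaf — visit S.
      At H: go right to D.
        At D: no left child.
        At D: go right to N.
          N is a leaf — visit N.
        Visit D.
      Visit H.
    At G: no right child.
    Visit G.
  Visit R.
Visit U.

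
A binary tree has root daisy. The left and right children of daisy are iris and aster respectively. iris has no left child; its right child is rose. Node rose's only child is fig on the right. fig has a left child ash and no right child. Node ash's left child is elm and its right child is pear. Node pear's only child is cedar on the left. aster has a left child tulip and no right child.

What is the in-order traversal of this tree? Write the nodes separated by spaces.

iris rose elm ash cedar pear fig daisy tulip aster

In-order visits the left subtree, then the node, then the right subtree.
At daisy: go left to iris.
  At iris: no left child.
  Visit iris.
  At iris: go right to rose.
    At rose: no left child.
    Visit rose.
    At rose: go right to fig.
      At fig: go left to ash.
        At ash: go left to elm.
          elm is a leaf — visit elm.
        Visit ash.
        At ash: go right to pear.
          At pear: go left to cedar.
            cedar is a leaf — visit cedar.
          Visit pear.
          At pear: no right child.
      Visit fig.
      At fig: no right child.
Visit daisy.
At daisy: go right to aster.
  At aster: go left to tulip.
    tulip is a leaf — visit tulip.
  Visit aster.
  At aster: no right child.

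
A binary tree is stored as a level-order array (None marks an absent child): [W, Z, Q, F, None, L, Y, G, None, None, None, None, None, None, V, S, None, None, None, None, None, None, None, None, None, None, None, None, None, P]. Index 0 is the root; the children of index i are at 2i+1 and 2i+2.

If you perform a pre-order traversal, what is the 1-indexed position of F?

3

Pre-order visits the node, then its left subtree, then its right subtree.
Visit W.
At W: go left to Z.
  Visit Z.
  At Z: go left to F.
    Visit F.
    At F: go left to G.
      Visit G.
      At G: go left to S.
        S is a leaf — visit S.
      At G: no right child.
    At F: no right child.
  At Z: no right child.
At W: go right to Q.
  Visit Q.
  At Q: go left to L.
    L is a leaf — visit L.
  At Q: go right to Y.
    Visit Y.
    At Y: no left child.
    At Y: go right to V.
      Visit V.
      At V: go left to P.
        P is a leaf — visit P.
      At V: no right child.
Full pre-order sequence: W, Z, F, G, S, Q, L, Y, V, P.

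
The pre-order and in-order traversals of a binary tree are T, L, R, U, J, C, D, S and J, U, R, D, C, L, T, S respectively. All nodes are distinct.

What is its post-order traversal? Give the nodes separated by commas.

The first element of pre-order is the root; it splits in-order into left and right subtrees.
Root T: left subtree has 6 nodes {J, U, R, D, C, L}, right has 1 {S}.
  Root L: left subtree has 5 nodes {J, U, R, D, C}, right has 0 { }.
    Root R: left subtree has 2 nodes {J, U}, right has 2 {D, C}.
      Root U: left subtree has 1 node {J}, right has 0 { }.
      Root C: left subtree has 1 node {D}, right has 0 { }.

J, U, D, C, R, L, S, T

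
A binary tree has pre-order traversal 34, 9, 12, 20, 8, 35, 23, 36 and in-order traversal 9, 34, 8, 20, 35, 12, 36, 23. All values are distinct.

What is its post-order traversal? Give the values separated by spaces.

The first element of pre-order is the root; it splits in-order into left and right subtrees.
Root 34: left subtree has 1 node {9}, right has 6 {8, 20, 35, 12, 36, 23}.
  Root 12: left subtree has 3 nodes {8, 20, 35}, right has 2 {36, 23}.
    Root 20: left subtree has 1 node {8}, right has 1 {35}.
    Root 23: left subtree has 1 node {36}, right has 0 { }.

9 8 35 20 36 23 12 34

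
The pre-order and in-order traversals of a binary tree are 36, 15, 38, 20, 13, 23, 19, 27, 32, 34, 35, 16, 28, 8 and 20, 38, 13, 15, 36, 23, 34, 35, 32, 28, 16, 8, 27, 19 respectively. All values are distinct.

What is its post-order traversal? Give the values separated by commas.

20, 13, 38, 15, 35, 34, 28, 8, 16, 32, 27, 19, 23, 36

The first element of pre-order is the root; it splits in-order into left and right subtrees.
Root 36: left subtree has 4 nodes {20, 38, 13, 15}, right has 9 {23, 34, 35, 32, 28, 16, 8, 27, 19}.
  Root 15: left subtree has 3 nodes {20, 38, 13}, right has 0 { }.
    Root 38: left subtree has 1 node {20}, right has 1 {13}.
  Root 23: left subtree has 0 nodes { }, right has 8 {34, 35, 32, 28, 16, 8, 27, 19}.
    Root 19: left subtree has 7 nodes {34, 35, 32, 28, 16, 8, 27}, right has 0 { }.
      Root 27: left subtree has 6 nodes {34, 35, 32, 28, 16, 8}, right has 0 { }.
        Root 32: left subtree has 2 nodes {34, 35}, right has 3 {28, 16, 8}.
          Root 34: left subtree has 0 nodes { }, right has 1 {35}.
          Root 16: left subtree has 1 node {28}, right has 1 {8}.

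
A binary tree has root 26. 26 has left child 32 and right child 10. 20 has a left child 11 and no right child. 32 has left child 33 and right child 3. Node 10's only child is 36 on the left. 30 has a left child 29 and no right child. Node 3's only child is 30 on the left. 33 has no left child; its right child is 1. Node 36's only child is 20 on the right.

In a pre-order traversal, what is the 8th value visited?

10

Pre-order visits the node, then its left subtree, then its right subtree.
Visit 26.
At 26: go left to 32.
  Visit 32.
  At 32: go left to 33.
    Visit 33.
    At 33: no left child.
    At 33: go right to 1.
      1 is a leaf — visit 1.
  At 32: go right to 3.
    Visit 3.
    At 3: go left to 30.
      Visit 30.
      At 30: go left to 29.
        29 is a leaf — visit 29.
      At 30: no right child.
    At 3: no right child.
At 26: go right to 10.
  Visit 10.
  At 10: go left to 36.
    Visit 36.
    At 36: no left child.
    At 36: go right to 20.
      Visit 20.
      At 20: go left to 11.
        11 is a leaf — visit 11.
      At 20: no right child.
  At 10: no right child.
Full pre-order sequence: 26, 32, 33, 1, 3, 30, 29, 10, 36, 20, 11.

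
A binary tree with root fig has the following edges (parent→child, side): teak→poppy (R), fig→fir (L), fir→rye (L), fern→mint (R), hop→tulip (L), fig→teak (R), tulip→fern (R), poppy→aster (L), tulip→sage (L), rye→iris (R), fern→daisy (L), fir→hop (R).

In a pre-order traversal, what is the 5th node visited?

hop

Pre-order visits the node, then its left subtree, then its right subtree.
Visit fig.
At fig: go left to fir.
  Visit fir.
  At fir: go left to rye.
    Visit rye.
    At rye: no left child.
    At rye: go right to iris.
      iris is a leaf — visit iris.
  At fir: go right to hop.
    Visit hop.
    At hop: go left to tulip.
      Visit tulip.
      At tulip: go left to sage.
        sage is a leaf — visit sage.
      At tulip: go right to fern.
        Visit fern.
        At fern: go left to daisy.
          daisy is a leaf — visit daisy.
        At fern: go right to mint.
          mint is a leaf — visit mint.
    At hop: no right child.
At fig: go right to teak.
  Visit teak.
  At teak: no left child.
  At teak: go right to poppy.
    Visit poppy.
    At poppy: go left to aster.
      aster is a leaf — visit aster.
    At poppy: no right child.
Full pre-order sequence: fig, fir, rye, iris, hop, tulip, sage, fern, daisy, mint, teak, poppy, aster.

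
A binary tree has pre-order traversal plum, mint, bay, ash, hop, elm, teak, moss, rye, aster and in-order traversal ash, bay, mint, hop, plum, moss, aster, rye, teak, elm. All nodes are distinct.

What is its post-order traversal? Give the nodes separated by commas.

The first element of pre-order is the root; it splits in-order into left and right subtrees.
Root plum: left subtree has 4 nodes {ash, bay, mint, hop}, right has 5 {moss, aster, rye, teak, elm}.
  Root mint: left subtree has 2 nodes {ash, bay}, right has 1 {hop}.
    Root bay: left subtree has 1 node {ash}, right has 0 { }.
  Root elm: left subtree has 4 nodes {moss, aster, rye, teak}, right has 0 { }.
    Root teak: left subtree has 3 nodes {moss, aster, rye}, right has 0 { }.
      Root moss: left subtree has 0 nodes { }, right has 2 {aster, rye}.
        Root rye: left subtree has 1 node {aster}, right has 0 { }.

ash, bay, hop, mint, aster, rye, moss, teak, elm, plum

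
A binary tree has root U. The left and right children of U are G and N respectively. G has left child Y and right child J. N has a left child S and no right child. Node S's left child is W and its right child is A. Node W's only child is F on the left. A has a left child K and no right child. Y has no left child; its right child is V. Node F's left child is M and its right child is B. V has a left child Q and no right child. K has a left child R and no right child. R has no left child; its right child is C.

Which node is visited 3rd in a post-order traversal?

Y

Post-order visits the left subtree, then the right subtree, then the node.
At U: go left to G.
  At G: go left to Y.
    At Y: no left child.
    At Y: go right to V.
      At V: go left to Q.
        Q is a leaf — visit Q.
      At V: no right child.
      Visit V.
    Visit Y.
  At G: go right to J.
    J is a leaf — visit J.
  Visit G.
At U: go right to N.
  At N: go left to S.
    At S: go left to W.
      At W: go left to F.
        At F: go left to M.
          M is a leaf — visit M.
        At F: go right to B.
          B is a leaf — visit B.
        Visit F.
      At W: no right child.
      Visit W.
    At S: go right to A.
      At A: go left to K.
        At K: go left to R.
          At R: no left child.
          At R: go right to C.
            C is a leaf — visit C.
          Visit R.
        At K: no right child.
        Visit K.
      At A: no right child.
      Visit A.
    Visit S.
  At N: no right child.
  Visit N.
Visit U.
Full post-order sequence: Q, V, Y, J, G, M, B, F, W, C, R, K, A, S, N, U.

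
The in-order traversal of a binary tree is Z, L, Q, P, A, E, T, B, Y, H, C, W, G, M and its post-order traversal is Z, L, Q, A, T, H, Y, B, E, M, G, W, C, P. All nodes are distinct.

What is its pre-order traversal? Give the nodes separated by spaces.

P Q L Z C E A B T Y H W G M

The last element of post-order is the root; it splits in-order into left and right subtrees.
Root P: left subtree has 3 nodes {Z, L, Q}, right has 10 {A, E, T, B, Y, H, C, W, G, M}.
  Root Q: left subtree has 2 nodes {Z, L}, right has 0 { }.
    Root L: left subtree has 1 node {Z}, right has 0 { }.
  Root C: left subtree has 6 nodes {A, E, T, B, Y, H}, right has 3 {W, G, M}.
    Root E: left subtree has 1 node {A}, right has 4 {T, B, Y, H}.
      Root B: left subtree has 1 node {T}, right has 2 {Y, H}.
        Root Y: left subtree has 0 nodes { }, right has 1 {H}.
    Root W: left subtree has 0 nodes { }, right has 2 {G, M}.
      Root G: left subtree has 0 nodes { }, right has 1 {M}.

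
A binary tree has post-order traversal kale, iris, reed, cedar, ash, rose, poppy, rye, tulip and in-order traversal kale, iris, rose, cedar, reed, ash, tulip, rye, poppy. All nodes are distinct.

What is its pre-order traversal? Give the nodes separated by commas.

tulip, rose, iris, kale, ash, cedar, reed, rye, poppy

The last element of post-order is the root; it splits in-order into left and right subtrees.
Root tulip: left subtree has 6 nodes {kale, iris, rose, cedar, reed, ash}, right has 2 {rye, poppy}.
  Root rose: left subtree has 2 nodes {kale, iris}, right has 3 {cedar, reed, ash}.
    Root iris: left subtree has 1 node {kale}, right has 0 { }.
    Root ash: left subtree has 2 nodes {cedar, reed}, right has 0 { }.
      Root cedar: left subtree has 0 nodes { }, right has 1 {reed}.
  Root rye: left subtree has 0 nodes { }, right has 1 {poppy}.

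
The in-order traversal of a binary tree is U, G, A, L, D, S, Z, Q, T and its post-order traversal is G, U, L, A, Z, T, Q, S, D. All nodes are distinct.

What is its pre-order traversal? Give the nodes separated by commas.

D, A, U, G, L, S, Q, Z, T

The last element of post-order is the root; it splits in-order into left and right subtrees.
Root D: left subtree has 4 nodes {U, G, A, L}, right has 4 {S, Z, Q, T}.
  Root A: left subtree has 2 nodes {U, G}, right has 1 {L}.
    Root U: left subtree has 0 nodes { }, right has 1 {G}.
  Root S: left subtree has 0 nodes { }, right has 3 {Z, Q, T}.
    Root Q: left subtree has 1 node {Z}, right has 1 {T}.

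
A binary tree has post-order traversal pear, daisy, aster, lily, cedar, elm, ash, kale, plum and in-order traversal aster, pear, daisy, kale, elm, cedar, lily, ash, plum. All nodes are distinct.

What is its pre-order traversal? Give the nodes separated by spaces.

plum kale aster daisy pear ash elm cedar lily

The last element of post-order is the root; it splits in-order into left and right subtrees.
Root plum: left subtree has 8 nodes {aster, pear, daisy, kale, elm, cedar, lily, ash}, right has 0 { }.
  Root kale: left subtree has 3 nodes {aster, pear, daisy}, right has 4 {elm, cedar, lily, ash}.
    Root aster: left subtree has 0 nodes { }, right has 2 {pear, daisy}.
      Root daisy: left subtree has 1 node {pear}, right has 0 { }.
    Root ash: left subtree has 3 nodes {elm, cedar, lily}, right has 0 { }.
      Root elm: left subtree has 0 nodes { }, right has 2 {cedar, lily}.
        Root cedar: left subtree has 0 nodes { }, right has 1 {lily}.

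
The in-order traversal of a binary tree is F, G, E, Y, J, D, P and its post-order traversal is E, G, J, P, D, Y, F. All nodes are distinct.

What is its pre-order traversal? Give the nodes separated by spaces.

The last element of post-order is the root; it splits in-order into left and right subtrees.
Root F: left subtree has 0 nodes { }, right has 6 {G, E, Y, J, D, P}.
  Root Y: left subtree has 2 nodes {G, E}, right has 3 {J, D, P}.
    Root G: left subtree has 0 nodes { }, right has 1 {E}.
    Root D: left subtree has 1 node {J}, right has 1 {P}.

F Y G E D J P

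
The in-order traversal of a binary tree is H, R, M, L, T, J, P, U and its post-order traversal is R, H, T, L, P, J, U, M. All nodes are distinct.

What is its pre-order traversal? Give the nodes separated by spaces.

M H R U J L T P

The last element of post-order is the root; it splits in-order into left and right subtrees.
Root M: left subtree has 2 nodes {H, R}, right has 5 {L, T, J, P, U}.
  Root H: left subtree has 0 nodes { }, right has 1 {R}.
  Root U: left subtree has 4 nodes {L, T, J, P}, right has 0 { }.
    Root J: left subtree has 2 nodes {L, T}, right has 1 {P}.
      Root L: left subtree has 0 nodes { }, right has 1 {T}.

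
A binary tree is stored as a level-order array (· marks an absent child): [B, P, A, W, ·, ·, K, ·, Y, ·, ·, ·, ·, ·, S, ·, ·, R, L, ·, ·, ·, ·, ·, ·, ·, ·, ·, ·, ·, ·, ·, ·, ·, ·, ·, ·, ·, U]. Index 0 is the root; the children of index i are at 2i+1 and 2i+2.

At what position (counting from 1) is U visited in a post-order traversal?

Post-order visits the left subtree, then the right subtree, then the node.
At B: go left to P.
  At P: go left to W.
    At W: no left child.
    At W: go right to Y.
      At Y: go left to R.
        R is a leaf — visit R.
      At Y: go right to L.
        At L: no left child.
        At L: go right to U.
          U is a leaf — visit U.
        Visit L.
      Visit Y.
    Visit W.
  At P: no right child.
  Visit P.
At B: go right to A.
  At A: no left child.
  At A: go right to K.
    At K: no left child.
    At K: go right to S.
      S is a leaf — visit S.
    Visit K.
  Visit A.
Visit B.
Full post-order sequence: R, U, L, Y, W, P, S, K, A, B.

2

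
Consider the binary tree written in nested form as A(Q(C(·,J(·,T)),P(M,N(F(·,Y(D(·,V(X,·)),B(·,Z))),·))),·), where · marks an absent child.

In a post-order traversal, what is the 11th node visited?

Post-order visits the left subtree, then the right subtree, then the node.
At A: go left to Q.
  At Q: go left to C.
    At C: no left child.
    At C: go right to J.
      At J: no left child.
      At J: go right to T.
        T is a leaf — visit T.
      Visit J.
    Visit C.
  At Q: go right to P.
    At P: go left to M.
      M is a leaf — visit M.
    At P: go right to N.
      At N: go left to F.
        At F: no left child.
        At F: go right to Y.
          At Y: go left to D.
            At D: no left child.
            At D: go right to V.
              At V: go left to X.
                X is a leaf — visit X.
              At V: no right child.
              Visit V.
            Visit D.
          At Y: go right to B.
            At B: no left child.
            At B: go right to Z.
              Z is a leaf — visit Z.
            Visit B.
          Visit Y.
        Visit F.
      At N: no right child.
      Visit N.
    Visit P.
  Visit Q.
At A: no right child.
Visit A.
Full post-order sequence: T, J, C, M, X, V, D, Z, B, Y, F, N, P, Q, A.

F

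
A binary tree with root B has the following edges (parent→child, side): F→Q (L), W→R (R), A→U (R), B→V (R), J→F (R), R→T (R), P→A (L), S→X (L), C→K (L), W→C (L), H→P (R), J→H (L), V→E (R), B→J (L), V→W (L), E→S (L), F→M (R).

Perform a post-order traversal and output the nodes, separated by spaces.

U A P H Q M F J K C T R W X S E V B

Post-order visits the left subtree, then the right subtree, then the node.
At B: go left to J.
  At J: go left to H.
    At H: no left child.
    At H: go right to P.
      At P: go left to A.
        At A: no left child.
        At A: go right to U.
          U is a leaf — visit U.
        Visit A.
      At P: no right child.
      Visit P.
    Visit H.
  At J: go right to F.
    At F: go left to Q.
      Q is a leaf — visit Q.
    At F: go right to M.
      M is a leaf — visit M.
    Visit F.
  Visit J.
At B: go right to V.
  At V: go left to W.
    At W: go left to C.
      At C: go left to K.
        K is a leaf — visit K.
      At C: no right child.
      Visit C.
    At W: go right to R.
      At R: no left child.
      At R: go right to T.
        T is a leaf — visit T.
      Visit R.
    Visit W.
  At V: go right to E.
    At E: go left to S.
      At S: go left to X.
        X is a leaf — visit X.
      At S: no right child.
      Visit S.
    At E: no right child.
    Visit E.
  Visit V.
Visit B.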